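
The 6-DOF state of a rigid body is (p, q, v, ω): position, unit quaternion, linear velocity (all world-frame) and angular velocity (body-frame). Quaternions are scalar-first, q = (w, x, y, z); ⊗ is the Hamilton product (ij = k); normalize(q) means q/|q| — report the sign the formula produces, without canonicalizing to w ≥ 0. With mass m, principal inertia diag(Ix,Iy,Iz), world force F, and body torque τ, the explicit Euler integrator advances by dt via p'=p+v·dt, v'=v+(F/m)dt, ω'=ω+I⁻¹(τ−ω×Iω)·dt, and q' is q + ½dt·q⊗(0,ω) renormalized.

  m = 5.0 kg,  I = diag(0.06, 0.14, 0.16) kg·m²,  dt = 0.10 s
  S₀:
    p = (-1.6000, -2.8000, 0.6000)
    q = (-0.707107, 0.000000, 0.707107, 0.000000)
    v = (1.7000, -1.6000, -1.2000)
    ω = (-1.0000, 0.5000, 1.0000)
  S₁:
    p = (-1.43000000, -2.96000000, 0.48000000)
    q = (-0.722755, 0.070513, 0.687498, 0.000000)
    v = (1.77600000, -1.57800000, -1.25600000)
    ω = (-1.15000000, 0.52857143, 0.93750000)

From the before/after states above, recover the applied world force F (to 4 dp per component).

F = (3.8000, 1.1000, -2.8000)

Δv = v₁−v₀ = (0.07600000, 0.02200000, -0.05600000)
applied force F = (3.8000, 1.1000, -2.8000)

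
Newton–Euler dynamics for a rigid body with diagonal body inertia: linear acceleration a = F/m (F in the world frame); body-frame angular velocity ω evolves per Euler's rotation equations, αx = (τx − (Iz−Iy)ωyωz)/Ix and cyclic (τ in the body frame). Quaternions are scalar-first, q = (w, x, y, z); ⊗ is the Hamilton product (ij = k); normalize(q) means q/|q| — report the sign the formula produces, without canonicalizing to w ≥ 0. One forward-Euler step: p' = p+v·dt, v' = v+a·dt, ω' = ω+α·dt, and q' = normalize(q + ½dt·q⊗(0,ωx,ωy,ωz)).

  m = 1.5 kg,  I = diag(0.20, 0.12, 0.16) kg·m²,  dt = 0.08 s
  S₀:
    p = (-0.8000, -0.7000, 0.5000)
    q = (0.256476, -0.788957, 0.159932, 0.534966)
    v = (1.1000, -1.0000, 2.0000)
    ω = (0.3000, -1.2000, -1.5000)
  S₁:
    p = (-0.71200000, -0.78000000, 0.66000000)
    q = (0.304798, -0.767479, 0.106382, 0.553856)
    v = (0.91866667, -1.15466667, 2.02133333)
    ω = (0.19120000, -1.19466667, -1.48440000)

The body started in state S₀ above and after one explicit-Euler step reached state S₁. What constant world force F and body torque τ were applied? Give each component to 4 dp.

ω₁ − ω₀ = (-0.10880000, 0.00533333, 0.01560000)
ω₀×(Iω₀) = (0.0720, -0.0180, 0.0288)
I·α + gyro = (-0.2000, -0.0100, 0.0600)
velocity change Δv = (-0.18133333, -0.15466667, 0.02133333)
applied force F = (-3.4000, -2.9000, 0.4000)

F = (-3.4000, -2.9000, 0.4000)
τ = (-0.2000, -0.0100, 0.0600)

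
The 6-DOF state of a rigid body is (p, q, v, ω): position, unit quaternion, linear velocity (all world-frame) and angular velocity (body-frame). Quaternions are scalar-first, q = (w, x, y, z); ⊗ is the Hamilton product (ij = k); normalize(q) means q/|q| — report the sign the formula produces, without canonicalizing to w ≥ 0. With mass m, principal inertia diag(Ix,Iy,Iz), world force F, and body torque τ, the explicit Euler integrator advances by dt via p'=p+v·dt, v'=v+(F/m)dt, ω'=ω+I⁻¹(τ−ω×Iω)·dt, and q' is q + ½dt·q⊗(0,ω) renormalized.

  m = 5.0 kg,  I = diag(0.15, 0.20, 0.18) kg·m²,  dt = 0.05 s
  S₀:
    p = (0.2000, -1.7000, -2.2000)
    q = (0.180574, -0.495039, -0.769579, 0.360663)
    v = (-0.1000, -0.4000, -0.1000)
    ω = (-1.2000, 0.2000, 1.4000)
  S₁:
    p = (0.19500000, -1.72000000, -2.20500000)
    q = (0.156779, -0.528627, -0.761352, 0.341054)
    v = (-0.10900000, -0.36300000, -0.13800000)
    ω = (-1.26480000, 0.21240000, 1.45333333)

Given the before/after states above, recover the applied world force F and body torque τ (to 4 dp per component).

rate change Δω = (-0.06480000, 0.01240000, 0.05333333)
gyro term ω₀×Iω₀ = (-0.0056, 0.0504, -0.0120)
τ = I·(Δω/dt) + ω₀×(Iω₀) = (-0.2000, 0.1000, 0.1800)
v₁ − v₀ = (-0.00900000, 0.03700000, -0.03800000)
F = m·Δv/dt = (-0.9000, 3.7000, -3.8000)

F = (-0.9000, 3.7000, -3.8000)
τ = (-0.2000, 0.1000, 0.1800)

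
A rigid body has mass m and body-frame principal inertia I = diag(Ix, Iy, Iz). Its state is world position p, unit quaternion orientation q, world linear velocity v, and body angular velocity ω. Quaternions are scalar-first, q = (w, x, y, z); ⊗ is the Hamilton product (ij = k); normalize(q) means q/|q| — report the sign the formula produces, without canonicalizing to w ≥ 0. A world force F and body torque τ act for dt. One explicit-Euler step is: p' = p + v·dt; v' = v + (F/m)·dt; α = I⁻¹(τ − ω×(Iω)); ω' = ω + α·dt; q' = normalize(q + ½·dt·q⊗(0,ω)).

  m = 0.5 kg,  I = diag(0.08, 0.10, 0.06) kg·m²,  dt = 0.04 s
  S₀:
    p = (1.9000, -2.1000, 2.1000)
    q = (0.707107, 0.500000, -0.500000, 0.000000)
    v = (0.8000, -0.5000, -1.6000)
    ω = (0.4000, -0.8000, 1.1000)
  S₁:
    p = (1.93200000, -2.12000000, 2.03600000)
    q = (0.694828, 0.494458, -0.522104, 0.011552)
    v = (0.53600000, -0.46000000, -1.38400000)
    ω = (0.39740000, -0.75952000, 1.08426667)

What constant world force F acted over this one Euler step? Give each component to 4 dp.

F = (-3.3000, 0.5000, 2.7000)

velocity change Δv = (-0.26400000, 0.04000000, 0.21600000)
F = m·Δv/dt = (-3.3000, 0.5000, 2.7000)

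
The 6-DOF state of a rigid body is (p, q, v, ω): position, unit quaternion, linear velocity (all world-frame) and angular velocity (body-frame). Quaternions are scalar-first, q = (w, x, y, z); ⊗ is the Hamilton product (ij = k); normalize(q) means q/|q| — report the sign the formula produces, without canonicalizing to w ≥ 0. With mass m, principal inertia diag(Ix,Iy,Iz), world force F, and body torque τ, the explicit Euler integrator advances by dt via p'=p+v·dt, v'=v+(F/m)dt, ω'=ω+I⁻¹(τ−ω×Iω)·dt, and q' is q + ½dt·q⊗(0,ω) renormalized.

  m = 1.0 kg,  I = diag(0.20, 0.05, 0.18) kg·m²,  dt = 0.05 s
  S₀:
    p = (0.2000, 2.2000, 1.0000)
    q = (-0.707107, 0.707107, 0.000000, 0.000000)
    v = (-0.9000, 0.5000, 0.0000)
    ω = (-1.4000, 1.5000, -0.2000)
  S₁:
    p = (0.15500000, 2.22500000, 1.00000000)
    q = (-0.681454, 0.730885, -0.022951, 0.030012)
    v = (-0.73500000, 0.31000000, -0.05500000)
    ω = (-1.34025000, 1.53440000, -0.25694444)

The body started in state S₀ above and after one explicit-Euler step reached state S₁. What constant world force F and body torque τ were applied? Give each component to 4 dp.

F = (3.3000, -3.8000, -1.1000)
τ = (0.2000, 0.0400, 0.1100)

Δv = v₁−v₀ = (0.16500000, -0.19000000, -0.05500000)
applied force F = (3.3000, -3.8000, -1.1000)
rate change Δω = (0.05975000, 0.03440000, -0.05694444)
precession coupling = (-0.0390, 0.0056, 0.3150)
τ = I·(Δω/dt) + ω₀×(Iω₀) = (0.2000, 0.0400, 0.1100)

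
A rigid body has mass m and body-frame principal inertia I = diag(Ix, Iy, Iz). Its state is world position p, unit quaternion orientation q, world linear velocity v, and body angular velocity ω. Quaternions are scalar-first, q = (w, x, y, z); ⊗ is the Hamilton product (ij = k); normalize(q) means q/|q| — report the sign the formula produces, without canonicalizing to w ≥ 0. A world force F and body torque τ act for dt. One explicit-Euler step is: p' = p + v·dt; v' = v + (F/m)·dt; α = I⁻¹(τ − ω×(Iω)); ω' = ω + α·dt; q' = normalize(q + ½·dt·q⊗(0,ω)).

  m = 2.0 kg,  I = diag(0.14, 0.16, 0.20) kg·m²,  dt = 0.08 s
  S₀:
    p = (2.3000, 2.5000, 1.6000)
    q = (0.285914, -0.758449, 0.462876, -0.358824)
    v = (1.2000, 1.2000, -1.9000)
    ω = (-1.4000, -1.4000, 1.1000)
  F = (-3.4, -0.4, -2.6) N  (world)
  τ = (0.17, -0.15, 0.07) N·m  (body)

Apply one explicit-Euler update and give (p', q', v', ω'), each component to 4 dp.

p' = (2.3960, 2.5960, 1.4480)
q' = (0.2840, -0.7710, 0.4983, -0.2767)
v' = (1.0640, 1.1840, -2.0040)
ω' = (-1.2677, -1.5212, 1.1123)

gyro term ω×Iω = (-0.0616, 0.0924, 0.0392)
(τ − ω×Iω)/I = (1.6543, -1.5150, 0.1540)
ω + α·dt = (-1.2677, -1.5212, 1.1123)
Hamilton product q⊗(0,ω) = (-0.0190958, -0.3934696, 0.9363679, 2.0243604)
updated quaternion q' = (0.2840, -0.7710, 0.4983, -0.2767)
a = (-1.7000, -0.2000, -1.3000)
p' = p + v·dt = (2.3960, 2.5960, 1.4480)
new velocity v' = (1.0640, 1.1840, -2.0040)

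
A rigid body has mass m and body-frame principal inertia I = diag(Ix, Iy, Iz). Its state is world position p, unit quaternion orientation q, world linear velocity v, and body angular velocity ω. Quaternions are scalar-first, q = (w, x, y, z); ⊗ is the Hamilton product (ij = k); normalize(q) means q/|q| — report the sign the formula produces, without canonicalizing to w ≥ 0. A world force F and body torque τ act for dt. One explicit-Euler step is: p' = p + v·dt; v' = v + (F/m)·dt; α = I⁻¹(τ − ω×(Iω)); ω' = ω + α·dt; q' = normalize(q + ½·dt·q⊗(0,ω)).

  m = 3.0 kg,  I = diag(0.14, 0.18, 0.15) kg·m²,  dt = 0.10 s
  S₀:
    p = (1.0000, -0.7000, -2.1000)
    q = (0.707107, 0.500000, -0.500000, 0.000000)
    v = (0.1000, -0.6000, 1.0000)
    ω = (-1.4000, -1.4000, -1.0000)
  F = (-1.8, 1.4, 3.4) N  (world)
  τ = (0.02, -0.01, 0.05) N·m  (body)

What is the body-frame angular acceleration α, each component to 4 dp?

gyro term ω×Iω = (-0.0420, -0.0140, 0.0784)
angular accel α = (0.4429, 0.0222, -0.1893)

α = (0.4429, 0.0222, -0.1893)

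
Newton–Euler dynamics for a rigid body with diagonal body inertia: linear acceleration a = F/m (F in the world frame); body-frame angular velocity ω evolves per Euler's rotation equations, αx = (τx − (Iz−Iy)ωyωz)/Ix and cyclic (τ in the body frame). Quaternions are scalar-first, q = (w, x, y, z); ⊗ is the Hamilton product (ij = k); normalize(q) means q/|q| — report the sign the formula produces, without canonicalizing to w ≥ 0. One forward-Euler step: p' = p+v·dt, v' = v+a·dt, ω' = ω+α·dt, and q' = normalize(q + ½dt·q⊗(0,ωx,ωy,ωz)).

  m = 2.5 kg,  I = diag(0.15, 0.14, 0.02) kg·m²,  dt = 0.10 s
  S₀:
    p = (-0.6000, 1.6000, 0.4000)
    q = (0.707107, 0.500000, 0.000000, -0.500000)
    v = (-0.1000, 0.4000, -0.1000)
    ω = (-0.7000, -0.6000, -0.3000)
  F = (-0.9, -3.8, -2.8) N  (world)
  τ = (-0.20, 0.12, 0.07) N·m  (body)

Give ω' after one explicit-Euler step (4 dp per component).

ω' = (-0.8189, -0.5338, 0.0710)

gyro term ω×Iω = (-0.0216, 0.0273, -0.0042)
(τ − ω×Iω)/I = (-1.1893, 0.6621, 3.7100)
ω' = ω + α·dt = (-0.8189, -0.5338, 0.0710)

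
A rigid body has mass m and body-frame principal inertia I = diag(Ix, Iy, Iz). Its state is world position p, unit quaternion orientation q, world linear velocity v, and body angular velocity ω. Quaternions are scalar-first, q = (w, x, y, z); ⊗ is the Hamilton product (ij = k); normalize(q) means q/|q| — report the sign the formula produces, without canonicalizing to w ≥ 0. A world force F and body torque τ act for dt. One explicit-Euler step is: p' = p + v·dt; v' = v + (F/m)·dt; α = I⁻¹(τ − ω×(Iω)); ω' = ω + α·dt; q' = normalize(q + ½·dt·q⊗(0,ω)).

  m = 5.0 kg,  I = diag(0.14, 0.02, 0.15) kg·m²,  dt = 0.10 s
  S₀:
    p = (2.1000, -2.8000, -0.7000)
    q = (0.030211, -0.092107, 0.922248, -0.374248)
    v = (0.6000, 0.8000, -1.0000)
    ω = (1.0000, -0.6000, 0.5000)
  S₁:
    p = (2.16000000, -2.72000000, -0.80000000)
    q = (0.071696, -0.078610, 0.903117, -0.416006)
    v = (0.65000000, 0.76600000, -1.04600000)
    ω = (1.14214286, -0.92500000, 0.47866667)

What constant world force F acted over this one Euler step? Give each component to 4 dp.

velocity change Δv = (0.05000000, -0.03400000, -0.04600000)
applied force F = (2.5000, -1.7000, -2.3000)

F = (2.5000, -1.7000, -2.3000)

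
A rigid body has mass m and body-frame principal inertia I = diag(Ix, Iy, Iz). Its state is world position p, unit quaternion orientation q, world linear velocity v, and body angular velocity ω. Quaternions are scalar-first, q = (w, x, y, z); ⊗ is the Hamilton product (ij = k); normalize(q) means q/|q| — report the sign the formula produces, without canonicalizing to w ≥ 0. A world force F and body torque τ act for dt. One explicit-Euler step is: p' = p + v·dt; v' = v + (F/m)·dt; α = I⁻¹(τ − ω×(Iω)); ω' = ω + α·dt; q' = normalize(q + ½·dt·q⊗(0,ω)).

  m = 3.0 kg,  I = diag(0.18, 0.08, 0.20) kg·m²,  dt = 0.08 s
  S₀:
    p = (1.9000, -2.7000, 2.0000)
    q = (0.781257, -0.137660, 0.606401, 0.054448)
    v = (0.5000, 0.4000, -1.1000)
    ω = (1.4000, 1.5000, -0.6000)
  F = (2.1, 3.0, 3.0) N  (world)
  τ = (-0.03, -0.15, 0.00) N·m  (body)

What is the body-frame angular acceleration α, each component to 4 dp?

α = (0.4333, -2.0850, 1.0500)

gyro term ω×Iω = (-0.1080, 0.0168, -0.2100)
(τ − ω×Iω)/I = (0.4333, -2.0850, 1.0500)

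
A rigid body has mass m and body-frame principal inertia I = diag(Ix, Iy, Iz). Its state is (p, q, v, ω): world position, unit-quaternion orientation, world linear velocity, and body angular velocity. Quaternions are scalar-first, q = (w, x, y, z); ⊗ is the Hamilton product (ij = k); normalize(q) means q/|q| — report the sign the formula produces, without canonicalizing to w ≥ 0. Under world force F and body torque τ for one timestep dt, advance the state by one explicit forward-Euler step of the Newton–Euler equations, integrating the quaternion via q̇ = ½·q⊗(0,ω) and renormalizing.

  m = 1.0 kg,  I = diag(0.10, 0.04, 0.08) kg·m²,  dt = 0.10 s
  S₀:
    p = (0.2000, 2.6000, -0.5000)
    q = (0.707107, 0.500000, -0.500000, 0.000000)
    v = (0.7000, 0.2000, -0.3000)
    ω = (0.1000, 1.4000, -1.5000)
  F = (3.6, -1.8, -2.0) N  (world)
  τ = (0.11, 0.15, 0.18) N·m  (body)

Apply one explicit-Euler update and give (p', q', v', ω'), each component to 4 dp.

angular accel α = (1.9400, 3.8250, 2.3550)
ω + α·dt = (0.2940, 1.7825, -1.2645)
2q̇ = q⊗(0,ω) = (0.6500000, 0.8207107, 1.7399498, -0.3106605)
updated quaternion q' = (0.7357, 0.5382, -0.4108, -0.0155)
a = (3.6000, -1.8000, -2.0000)
p' = p + v·dt = (0.2700, 2.6200, -0.5300)
v' = v + a·dt = (1.0600, 0.0200, -0.5000)

p' = (0.2700, 2.6200, -0.5300)
q' = (0.7357, 0.5382, -0.4108, -0.0155)
v' = (1.0600, 0.0200, -0.5000)
ω' = (0.2940, 1.7825, -1.2645)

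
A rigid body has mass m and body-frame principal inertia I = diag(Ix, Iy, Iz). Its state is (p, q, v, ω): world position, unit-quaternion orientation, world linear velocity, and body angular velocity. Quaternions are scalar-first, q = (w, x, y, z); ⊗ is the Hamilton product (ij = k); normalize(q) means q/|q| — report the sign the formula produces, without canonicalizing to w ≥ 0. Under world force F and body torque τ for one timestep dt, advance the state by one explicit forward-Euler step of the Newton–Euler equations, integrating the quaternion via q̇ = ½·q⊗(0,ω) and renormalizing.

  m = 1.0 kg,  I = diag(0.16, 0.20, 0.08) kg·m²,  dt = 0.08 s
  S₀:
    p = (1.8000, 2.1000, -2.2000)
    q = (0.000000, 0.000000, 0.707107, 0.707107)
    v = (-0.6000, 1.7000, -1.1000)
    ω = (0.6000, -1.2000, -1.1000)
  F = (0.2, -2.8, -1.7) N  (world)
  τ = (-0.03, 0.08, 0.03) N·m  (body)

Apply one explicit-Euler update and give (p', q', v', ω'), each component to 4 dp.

gyro term ω×Iω = (-0.1584, -0.0528, -0.0288)
(τ − ω×Iω)/I = (0.8025, 0.6640, 0.7350)
ω' = ω + α·dt = (0.6642, -1.1469, -1.0412)
Hamilton product q⊗(0,ω) = (1.6263461, 0.0707107, 0.4242642, -0.4242642)
q + ½dt·q⊗(0,ω), renormalized = (0.0649, 0.0028, 0.7223, 0.6885)
a = (0.2000, -2.8000, -1.7000)
new position p' = (1.7520, 2.2360, -2.2880)
v + (F/m)dt = (-0.5840, 1.4760, -1.2360)

p' = (1.7520, 2.2360, -2.2880)
q' = (0.0649, 0.0028, 0.7223, 0.6885)
v' = (-0.5840, 1.4760, -1.2360)
ω' = (0.6642, -1.1469, -1.0412)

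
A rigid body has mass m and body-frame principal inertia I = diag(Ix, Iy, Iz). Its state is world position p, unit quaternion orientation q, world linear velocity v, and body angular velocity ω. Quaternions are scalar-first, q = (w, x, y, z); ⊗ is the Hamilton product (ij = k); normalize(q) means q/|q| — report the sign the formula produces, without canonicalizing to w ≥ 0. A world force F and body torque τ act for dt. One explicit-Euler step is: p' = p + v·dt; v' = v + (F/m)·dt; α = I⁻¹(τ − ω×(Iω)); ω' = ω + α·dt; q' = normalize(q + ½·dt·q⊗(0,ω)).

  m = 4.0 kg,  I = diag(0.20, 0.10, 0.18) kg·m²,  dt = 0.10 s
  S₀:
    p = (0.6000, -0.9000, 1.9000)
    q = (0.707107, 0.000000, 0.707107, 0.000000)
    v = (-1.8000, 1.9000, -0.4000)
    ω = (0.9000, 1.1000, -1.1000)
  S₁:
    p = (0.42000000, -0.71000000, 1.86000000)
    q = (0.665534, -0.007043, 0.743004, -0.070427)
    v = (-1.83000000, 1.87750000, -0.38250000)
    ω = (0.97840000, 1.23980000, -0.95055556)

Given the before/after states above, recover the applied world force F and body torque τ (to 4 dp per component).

F = (-1.2000, -0.9000, 0.7000)
τ = (0.0600, 0.1200, 0.1700)

Δv = v₁−v₀ = (-0.03000000, -0.02250000, 0.01750000)
F = m·Δv/dt = (-1.2000, -0.9000, 0.7000)
ω₁ − ω₀ = (0.07840000, 0.13980000, 0.14944444)
precession coupling = (-0.0968, -0.0198, -0.0990)
τ = I·(Δω/dt) + ω₀×(Iω₀) = (0.0600, 0.1200, 0.1700)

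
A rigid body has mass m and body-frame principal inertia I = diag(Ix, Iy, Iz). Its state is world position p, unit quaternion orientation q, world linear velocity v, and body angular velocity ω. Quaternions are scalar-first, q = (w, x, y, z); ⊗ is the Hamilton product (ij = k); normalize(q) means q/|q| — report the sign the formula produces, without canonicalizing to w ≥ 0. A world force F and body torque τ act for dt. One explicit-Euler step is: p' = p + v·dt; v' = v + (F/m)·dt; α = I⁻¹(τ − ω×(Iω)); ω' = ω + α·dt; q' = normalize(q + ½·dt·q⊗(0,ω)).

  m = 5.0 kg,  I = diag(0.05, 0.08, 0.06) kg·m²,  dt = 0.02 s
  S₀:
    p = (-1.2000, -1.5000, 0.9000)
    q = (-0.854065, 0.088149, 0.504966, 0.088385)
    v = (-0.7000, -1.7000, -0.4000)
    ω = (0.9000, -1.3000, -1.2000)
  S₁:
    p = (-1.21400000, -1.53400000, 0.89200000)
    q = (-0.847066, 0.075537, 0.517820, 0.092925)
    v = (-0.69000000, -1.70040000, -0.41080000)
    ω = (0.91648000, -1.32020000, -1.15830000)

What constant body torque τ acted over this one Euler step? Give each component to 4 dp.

τ = (0.0100, -0.0700, 0.0900)

Δω = ω₁−ω₀ = (0.01648000, -0.02020000, 0.04170000)
I·α + gyro = (0.0100, -0.0700, 0.0900)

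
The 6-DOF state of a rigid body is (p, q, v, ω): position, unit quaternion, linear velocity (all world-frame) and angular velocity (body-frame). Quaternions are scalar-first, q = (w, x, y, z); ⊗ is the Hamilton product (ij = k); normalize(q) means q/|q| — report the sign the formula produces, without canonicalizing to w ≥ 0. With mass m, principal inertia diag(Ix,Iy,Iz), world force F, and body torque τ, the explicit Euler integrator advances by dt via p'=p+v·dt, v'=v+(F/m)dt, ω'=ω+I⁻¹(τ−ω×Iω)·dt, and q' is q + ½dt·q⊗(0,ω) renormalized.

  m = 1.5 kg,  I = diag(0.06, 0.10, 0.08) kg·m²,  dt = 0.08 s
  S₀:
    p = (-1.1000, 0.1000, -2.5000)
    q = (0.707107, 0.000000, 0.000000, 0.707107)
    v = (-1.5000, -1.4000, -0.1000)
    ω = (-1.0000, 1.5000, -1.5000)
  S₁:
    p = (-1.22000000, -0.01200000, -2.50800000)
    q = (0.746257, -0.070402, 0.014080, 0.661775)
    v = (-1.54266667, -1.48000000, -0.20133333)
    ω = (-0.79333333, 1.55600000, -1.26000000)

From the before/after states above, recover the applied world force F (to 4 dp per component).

F = (-0.8000, -1.5000, -1.9000)

velocity change Δv = (-0.04266667, -0.08000000, -0.10133333)
applied force F = (-0.8000, -1.5000, -1.9000)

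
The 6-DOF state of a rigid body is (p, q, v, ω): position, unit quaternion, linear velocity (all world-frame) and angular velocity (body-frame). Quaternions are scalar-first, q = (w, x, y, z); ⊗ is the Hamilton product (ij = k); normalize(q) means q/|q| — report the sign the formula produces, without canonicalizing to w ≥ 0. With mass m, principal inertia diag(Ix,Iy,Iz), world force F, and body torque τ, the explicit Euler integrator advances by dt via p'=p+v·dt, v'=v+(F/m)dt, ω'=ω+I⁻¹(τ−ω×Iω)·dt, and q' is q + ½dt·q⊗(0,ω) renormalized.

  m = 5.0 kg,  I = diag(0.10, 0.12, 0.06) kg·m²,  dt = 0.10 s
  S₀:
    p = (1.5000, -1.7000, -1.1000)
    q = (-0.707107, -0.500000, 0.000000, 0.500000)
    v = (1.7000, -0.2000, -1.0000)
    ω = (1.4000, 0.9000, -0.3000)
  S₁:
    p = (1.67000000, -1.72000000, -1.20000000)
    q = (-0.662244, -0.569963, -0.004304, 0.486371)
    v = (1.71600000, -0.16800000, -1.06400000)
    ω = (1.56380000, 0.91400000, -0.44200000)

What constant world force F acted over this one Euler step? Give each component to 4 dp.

F = (0.8000, 1.6000, -3.2000)

v₁ − v₀ = (0.01600000, 0.03200000, -0.06400000)
F = m·Δv/dt = (0.8000, 1.6000, -3.2000)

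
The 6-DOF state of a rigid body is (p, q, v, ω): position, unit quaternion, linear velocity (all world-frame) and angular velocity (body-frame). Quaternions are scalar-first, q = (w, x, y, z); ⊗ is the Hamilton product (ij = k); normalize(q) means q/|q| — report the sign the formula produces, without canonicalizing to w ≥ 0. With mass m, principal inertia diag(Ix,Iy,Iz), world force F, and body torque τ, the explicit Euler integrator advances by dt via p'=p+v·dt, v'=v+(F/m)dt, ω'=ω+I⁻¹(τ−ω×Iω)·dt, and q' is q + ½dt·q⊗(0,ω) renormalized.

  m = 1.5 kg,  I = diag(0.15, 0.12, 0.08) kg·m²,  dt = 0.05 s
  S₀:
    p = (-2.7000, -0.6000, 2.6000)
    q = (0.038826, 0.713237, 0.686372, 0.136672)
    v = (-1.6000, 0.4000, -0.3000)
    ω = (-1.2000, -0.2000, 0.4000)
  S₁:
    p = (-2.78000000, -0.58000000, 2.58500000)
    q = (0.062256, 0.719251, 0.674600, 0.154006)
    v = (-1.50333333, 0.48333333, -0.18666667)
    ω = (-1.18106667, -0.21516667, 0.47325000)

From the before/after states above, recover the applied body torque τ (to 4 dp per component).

τ = (0.0600, -0.0700, 0.1100)

ω₁ − ω₀ = (0.01893333, -0.01516667, 0.07325000)
gyro term ω₀×Iω₀ = (0.0032, -0.0336, -0.0072)
τ = I·(Δω/dt) + ω₀×(Iω₀) = (0.0600, -0.0700, 0.1100)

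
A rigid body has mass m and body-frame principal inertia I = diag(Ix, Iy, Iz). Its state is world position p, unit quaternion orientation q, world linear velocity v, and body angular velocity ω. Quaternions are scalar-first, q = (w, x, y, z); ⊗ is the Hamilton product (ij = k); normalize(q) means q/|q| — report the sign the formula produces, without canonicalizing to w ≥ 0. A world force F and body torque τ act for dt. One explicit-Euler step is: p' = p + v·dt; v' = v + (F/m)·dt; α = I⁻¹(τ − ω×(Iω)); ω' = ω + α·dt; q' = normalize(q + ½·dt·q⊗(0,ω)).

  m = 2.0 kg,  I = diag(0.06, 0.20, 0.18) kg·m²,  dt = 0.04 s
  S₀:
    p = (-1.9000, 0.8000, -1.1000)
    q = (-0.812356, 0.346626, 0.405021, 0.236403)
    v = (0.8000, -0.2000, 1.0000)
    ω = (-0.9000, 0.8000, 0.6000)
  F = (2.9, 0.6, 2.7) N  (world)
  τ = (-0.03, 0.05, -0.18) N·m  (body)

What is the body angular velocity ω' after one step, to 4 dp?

ω×(Iω) gyroscopic = (-0.0096, 0.0648, -0.1008)
angular accel α = (-0.3400, -0.0740, -0.4400)
ω + α·dt = (-0.9136, 0.7970, 0.5824)

ω' = (-0.9136, 0.7970, 0.5824)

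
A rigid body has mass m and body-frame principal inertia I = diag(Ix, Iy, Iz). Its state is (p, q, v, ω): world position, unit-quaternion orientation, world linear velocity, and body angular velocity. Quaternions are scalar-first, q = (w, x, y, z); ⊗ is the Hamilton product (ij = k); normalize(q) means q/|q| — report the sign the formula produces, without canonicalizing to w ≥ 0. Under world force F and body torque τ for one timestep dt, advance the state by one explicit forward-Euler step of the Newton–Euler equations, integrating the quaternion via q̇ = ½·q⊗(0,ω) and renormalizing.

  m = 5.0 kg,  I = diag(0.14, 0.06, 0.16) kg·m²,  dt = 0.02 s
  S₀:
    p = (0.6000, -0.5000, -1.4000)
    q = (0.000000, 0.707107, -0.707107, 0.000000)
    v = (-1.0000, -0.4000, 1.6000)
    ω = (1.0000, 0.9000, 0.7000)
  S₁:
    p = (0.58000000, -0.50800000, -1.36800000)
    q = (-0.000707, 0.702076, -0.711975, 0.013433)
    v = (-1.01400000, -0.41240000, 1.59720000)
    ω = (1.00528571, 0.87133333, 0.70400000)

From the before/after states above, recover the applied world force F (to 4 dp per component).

v₁ − v₀ = (-0.01400000, -0.01240000, -0.00280000)
m·(v₁−v₀)/dt = (-3.5000, -3.1000, -0.7000)

F = (-3.5000, -3.1000, -0.7000)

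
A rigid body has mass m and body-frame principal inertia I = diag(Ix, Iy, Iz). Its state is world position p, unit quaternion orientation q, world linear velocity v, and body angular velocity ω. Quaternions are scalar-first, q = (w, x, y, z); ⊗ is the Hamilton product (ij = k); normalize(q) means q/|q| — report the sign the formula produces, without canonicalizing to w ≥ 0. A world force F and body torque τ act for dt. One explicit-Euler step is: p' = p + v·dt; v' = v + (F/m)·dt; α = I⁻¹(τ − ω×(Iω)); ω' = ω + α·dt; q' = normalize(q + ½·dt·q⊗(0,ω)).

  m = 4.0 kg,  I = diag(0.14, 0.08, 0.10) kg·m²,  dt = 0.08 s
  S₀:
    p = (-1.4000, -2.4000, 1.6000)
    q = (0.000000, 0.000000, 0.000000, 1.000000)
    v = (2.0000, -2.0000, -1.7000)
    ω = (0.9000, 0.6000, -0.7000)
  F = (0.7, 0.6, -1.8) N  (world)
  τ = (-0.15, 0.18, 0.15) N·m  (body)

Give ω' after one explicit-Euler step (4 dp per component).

ω×(Iω) gyroscopic = (-0.0084, -0.0252, -0.0324)
angular accel α = (-1.0114, 2.5650, 1.8240)
ω' = ω + α·dt = (0.8191, 0.8052, -0.5541)

ω' = (0.8191, 0.8052, -0.5541)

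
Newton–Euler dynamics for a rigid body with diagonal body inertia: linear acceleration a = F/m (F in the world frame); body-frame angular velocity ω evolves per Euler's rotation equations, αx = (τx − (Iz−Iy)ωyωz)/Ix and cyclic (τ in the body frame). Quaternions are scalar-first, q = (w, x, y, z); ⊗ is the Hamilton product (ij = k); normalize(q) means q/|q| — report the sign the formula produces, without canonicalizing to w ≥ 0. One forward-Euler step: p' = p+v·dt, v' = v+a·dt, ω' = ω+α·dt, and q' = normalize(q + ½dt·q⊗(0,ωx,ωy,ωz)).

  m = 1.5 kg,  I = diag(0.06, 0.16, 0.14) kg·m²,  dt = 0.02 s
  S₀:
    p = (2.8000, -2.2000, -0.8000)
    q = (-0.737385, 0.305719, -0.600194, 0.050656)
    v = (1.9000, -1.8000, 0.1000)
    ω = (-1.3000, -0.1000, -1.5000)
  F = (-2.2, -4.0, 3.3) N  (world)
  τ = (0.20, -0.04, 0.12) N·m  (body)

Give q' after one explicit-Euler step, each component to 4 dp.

q⊗(0,ω) = (0.4133993, 1.8639571, 0.4664642, 0.2952534)
q + ½dt·q⊗(0,ω), renormalized = (-0.7331, 0.3243, -0.5954, 0.0536)

q' = (-0.7331, 0.3243, -0.5954, 0.0536)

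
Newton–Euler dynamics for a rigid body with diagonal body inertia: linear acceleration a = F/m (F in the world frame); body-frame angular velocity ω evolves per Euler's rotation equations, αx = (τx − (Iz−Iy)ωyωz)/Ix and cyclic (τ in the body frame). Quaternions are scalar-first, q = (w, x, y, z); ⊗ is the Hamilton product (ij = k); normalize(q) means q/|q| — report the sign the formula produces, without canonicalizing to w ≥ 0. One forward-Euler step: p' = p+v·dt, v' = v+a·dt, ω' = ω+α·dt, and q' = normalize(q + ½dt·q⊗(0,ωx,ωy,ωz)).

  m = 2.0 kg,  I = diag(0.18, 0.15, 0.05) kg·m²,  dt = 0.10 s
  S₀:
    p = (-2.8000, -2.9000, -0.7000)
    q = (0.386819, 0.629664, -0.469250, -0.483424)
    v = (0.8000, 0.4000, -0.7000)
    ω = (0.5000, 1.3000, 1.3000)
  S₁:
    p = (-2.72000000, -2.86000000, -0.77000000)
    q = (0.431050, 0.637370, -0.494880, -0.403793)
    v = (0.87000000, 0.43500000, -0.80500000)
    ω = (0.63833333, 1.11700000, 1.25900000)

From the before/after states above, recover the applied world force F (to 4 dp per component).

F = (1.4000, 0.7000, -2.1000)

v₁ − v₀ = (0.07000000, 0.03500000, -0.10500000)
applied force F = (1.4000, 0.7000, -2.1000)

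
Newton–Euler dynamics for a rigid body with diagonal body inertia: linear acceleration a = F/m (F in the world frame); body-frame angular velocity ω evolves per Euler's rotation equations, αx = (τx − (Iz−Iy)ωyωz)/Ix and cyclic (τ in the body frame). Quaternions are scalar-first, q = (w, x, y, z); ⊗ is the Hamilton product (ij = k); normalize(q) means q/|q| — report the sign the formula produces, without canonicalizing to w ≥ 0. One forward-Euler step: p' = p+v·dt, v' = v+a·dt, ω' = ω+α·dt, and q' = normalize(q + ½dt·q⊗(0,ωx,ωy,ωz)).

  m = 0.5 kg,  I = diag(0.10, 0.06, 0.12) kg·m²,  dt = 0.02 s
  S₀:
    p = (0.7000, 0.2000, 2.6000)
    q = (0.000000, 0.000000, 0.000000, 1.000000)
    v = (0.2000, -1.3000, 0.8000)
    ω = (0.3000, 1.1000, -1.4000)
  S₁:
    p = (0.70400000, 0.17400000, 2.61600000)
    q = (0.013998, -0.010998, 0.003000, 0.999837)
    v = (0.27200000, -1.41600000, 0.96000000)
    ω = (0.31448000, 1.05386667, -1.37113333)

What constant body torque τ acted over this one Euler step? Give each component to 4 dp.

rate change Δω = (0.01448000, -0.04613333, 0.02886667)
gyro term ω₀×Iω₀ = (-0.0924, 0.0084, -0.0132)
τ = I·(Δω/dt) + ω₀×(Iω₀) = (-0.0200, -0.1300, 0.1600)

τ = (-0.0200, -0.1300, 0.1600)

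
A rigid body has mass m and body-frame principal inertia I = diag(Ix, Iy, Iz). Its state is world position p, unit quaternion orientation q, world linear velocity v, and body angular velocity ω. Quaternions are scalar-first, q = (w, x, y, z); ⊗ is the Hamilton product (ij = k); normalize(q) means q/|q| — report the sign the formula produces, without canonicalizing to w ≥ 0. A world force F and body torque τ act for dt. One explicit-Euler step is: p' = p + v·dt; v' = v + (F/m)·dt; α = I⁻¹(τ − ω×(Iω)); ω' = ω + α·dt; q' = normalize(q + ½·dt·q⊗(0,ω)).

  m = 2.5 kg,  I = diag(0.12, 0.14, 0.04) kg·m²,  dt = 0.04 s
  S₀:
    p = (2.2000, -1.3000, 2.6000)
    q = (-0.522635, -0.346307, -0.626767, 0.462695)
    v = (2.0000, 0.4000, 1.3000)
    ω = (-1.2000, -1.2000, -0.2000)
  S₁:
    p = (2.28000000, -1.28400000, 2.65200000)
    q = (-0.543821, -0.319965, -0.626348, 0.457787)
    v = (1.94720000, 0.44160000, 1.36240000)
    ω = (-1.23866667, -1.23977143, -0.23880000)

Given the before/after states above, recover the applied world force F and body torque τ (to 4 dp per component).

F = (-3.3000, 2.6000, 3.9000)
τ = (-0.1400, -0.1200, -0.0100)

rate change Δω = (-0.03866667, -0.03977143, -0.03880000)
precession coupling = (-0.0240, 0.0192, 0.0288)
I·α + gyro = (-0.1400, -0.1200, -0.0100)
Δv = v₁−v₀ = (-0.05280000, 0.04160000, 0.06240000)
m·(v₁−v₀)/dt = (-3.3000, 2.6000, 3.9000)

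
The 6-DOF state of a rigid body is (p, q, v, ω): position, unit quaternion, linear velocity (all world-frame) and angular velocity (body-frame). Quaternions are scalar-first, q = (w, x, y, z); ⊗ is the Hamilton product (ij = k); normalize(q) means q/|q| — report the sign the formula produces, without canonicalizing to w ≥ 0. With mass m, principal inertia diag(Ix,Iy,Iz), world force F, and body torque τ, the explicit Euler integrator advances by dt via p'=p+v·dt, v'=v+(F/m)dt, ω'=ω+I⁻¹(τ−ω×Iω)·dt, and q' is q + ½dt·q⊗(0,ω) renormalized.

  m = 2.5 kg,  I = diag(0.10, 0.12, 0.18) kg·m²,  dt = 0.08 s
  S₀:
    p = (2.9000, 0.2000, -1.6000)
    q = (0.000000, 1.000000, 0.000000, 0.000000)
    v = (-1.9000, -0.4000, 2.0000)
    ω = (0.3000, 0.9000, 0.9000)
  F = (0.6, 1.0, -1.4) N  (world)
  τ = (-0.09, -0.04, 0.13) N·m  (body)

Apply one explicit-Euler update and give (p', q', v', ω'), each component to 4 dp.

precession coupling ω×(Iω) = (0.0486, -0.0216, 0.0054)
(τ − ω×Iω)/I = (-1.3860, -0.1533, 0.6922)
ω + α·dt = (0.1891, 0.8877, 0.9554)
q⊗(0,ω) = (-0.3000000, 0.0000000, -0.9000000, 0.9000000)
updated quaternion q' = (-0.0120, 0.9986, -0.0360, 0.0360)
a = (0.2400, 0.4000, -0.5600)
p' = p + v·dt = (2.7480, 0.1680, -1.4400)
new velocity v' = (-1.8808, -0.3680, 1.9552)

p' = (2.7480, 0.1680, -1.4400)
q' = (-0.0120, 0.9986, -0.0360, 0.0360)
v' = (-1.8808, -0.3680, 1.9552)
ω' = (0.1891, 0.8877, 0.9554)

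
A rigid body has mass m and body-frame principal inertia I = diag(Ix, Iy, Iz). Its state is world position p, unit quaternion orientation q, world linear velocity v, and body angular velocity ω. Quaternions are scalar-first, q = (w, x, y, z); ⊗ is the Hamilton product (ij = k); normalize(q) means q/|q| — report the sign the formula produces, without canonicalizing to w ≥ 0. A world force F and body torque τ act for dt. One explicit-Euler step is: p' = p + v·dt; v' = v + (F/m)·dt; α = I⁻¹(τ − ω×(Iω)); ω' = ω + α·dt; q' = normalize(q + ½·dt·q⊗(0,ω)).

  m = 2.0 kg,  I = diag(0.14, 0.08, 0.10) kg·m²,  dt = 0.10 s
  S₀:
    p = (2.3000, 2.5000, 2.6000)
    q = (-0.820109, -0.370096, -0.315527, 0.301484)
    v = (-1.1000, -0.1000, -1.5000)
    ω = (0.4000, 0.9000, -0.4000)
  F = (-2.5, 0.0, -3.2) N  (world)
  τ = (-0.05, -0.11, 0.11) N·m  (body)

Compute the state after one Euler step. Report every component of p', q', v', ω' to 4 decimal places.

p' = (2.1900, 2.4900, 2.4500)
q' = (-0.7914, -0.3932, -0.3533, 0.3071)
v' = (-1.2250, -0.1000, -1.6600)
ω' = (0.3694, 0.7705, -0.2684)

linear accel F/m = (-1.2500, 0.0000, -1.6000)
p' = p + v·dt = (2.1900, 2.4900, 2.4500)
v' = v + a·dt = (-1.2250, -0.1000, -1.6600)
gyro term ω×Iω = (-0.0072, -0.0064, -0.0216)
α = I⁻¹(τ − ω×Iω) = (-0.3057, -1.2950, 1.3160)
ω' = ω + α·dt = (0.3694, 0.7705, -0.2684)
2q̇ = q⊗(0,ω) = (0.5526063, -0.4731684, -0.7655429, 0.1211680)
updated quaternion q' = (-0.7914, -0.3932, -0.3533, 0.3071)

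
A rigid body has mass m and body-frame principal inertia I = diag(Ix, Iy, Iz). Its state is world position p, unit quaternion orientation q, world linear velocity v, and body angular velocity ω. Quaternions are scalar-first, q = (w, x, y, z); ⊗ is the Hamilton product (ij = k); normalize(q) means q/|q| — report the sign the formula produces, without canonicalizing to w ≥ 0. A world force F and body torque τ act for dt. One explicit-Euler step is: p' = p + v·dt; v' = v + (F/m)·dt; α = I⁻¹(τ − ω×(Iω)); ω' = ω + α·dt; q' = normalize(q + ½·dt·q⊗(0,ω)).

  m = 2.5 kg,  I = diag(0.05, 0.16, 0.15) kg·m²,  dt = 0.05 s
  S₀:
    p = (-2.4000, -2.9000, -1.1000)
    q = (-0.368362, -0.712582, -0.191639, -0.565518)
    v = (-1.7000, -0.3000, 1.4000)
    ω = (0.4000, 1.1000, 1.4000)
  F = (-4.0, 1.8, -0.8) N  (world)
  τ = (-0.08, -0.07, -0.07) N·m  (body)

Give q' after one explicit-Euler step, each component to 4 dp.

q⊗(0,ω) = (1.2875609, 0.2064304, 0.3662094, -1.2228914)
updated quaternion q' = (-0.3358, -0.7067, -0.1823, -0.5955)

q' = (-0.3358, -0.7067, -0.1823, -0.5955)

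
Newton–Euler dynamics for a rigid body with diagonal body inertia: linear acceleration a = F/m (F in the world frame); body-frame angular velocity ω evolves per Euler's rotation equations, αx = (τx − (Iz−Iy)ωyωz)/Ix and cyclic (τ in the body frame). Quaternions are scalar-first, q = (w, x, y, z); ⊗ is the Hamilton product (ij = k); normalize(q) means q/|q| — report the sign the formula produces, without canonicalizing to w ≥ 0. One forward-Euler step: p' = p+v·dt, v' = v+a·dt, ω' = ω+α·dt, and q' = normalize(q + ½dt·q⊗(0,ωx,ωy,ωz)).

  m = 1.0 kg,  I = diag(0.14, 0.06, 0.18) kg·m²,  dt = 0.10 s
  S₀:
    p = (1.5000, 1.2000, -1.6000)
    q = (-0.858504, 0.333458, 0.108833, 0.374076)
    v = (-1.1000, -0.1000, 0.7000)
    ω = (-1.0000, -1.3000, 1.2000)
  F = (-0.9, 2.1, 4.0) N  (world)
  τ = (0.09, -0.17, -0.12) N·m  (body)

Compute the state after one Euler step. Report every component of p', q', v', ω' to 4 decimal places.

p' = p + v·dt = (1.3900, 1.1900, -1.5300)
v' = v + a·dt = (-1.1900, 0.1100, 1.1000)
α = I⁻¹(τ − ω×Iω) = (1.9800, -3.6333, -0.0889)
ω + α·dt = (-0.8020, -1.6633, 1.1911)
q⊗(0,ω) = (0.0260497, 1.4754024, 0.3418296, -1.3548672)
q' = normalize(q + ½dt·q⊗(0,ω)) = (-0.8528, 0.4051, 0.1253, 0.3048)

p' = (1.3900, 1.1900, -1.5300)
q' = (-0.8528, 0.4051, 0.1253, 0.3048)
v' = (-1.1900, 0.1100, 1.1000)
ω' = (-0.8020, -1.6633, 1.1911)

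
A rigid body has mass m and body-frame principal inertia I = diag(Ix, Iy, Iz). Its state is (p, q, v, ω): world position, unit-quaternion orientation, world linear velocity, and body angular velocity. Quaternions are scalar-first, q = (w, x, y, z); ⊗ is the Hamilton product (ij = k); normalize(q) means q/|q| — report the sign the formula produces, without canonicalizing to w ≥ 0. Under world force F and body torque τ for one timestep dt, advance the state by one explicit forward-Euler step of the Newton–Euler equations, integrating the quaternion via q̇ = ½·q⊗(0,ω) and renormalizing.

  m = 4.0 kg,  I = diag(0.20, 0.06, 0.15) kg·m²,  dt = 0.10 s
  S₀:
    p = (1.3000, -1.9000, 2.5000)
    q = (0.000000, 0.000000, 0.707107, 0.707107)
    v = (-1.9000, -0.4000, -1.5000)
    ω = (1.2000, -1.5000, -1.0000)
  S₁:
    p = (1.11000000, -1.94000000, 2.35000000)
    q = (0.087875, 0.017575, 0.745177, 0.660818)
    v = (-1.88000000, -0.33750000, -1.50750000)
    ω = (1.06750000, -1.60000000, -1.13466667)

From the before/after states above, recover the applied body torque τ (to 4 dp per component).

ω₁ − ω₀ = (-0.13250000, -0.10000000, -0.13466667)
gyro term ω₀×Iω₀ = (0.1350, -0.0600, 0.2520)
I·α + gyro = (-0.1300, -0.1200, 0.0500)

τ = (-0.1300, -0.1200, 0.0500)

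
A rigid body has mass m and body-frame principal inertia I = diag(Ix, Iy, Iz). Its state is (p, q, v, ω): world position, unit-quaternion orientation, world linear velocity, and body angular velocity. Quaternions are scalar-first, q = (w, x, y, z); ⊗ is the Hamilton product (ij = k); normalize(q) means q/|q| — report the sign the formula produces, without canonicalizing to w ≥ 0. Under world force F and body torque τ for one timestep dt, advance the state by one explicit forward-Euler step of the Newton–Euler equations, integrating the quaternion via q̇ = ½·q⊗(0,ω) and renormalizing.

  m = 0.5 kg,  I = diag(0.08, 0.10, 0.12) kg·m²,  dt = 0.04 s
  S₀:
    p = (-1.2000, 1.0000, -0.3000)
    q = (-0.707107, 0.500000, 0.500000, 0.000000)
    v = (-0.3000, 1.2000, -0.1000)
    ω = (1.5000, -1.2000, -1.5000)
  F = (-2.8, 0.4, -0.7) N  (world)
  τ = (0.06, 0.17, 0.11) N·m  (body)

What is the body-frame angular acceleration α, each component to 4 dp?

α = (0.3000, 0.8000, 1.2167)

gyro term ω×Iω = (0.0360, 0.0900, -0.0360)
α = I⁻¹(τ − ω×Iω) = (0.3000, 0.8000, 1.2167)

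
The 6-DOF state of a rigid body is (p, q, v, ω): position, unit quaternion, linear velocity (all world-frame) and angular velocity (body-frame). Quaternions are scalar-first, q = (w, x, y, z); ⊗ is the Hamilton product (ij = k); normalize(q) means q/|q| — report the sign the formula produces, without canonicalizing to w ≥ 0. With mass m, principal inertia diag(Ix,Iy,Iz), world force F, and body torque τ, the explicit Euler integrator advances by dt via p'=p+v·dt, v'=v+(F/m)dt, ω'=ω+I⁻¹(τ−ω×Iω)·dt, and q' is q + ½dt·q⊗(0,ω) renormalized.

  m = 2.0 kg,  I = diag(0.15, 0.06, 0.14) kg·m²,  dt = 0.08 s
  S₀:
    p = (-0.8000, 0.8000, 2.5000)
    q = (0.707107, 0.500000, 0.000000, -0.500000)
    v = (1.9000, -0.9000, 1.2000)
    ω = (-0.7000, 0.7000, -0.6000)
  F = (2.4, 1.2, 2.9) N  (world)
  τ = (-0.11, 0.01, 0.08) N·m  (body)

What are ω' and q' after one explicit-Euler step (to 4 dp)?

gyro term ω×Iω = (-0.0336, 0.0042, 0.0441)
α = I⁻¹(τ − ω×Iω) = (-0.5093, 0.0967, 0.2564)
ω + α·dt = (-0.7407, 0.7077, -0.5795)
q⊗(0,ω) = (0.0500000, -0.1449749, 1.1449749, -0.0742642)
q' = normalize(q + ½dt·q⊗(0,ω)) = (0.7083, 0.4937, 0.0457, -0.5024)

ω' = (-0.7407, 0.7077, -0.5795)
q' = (0.7083, 0.4937, 0.0457, -0.5024)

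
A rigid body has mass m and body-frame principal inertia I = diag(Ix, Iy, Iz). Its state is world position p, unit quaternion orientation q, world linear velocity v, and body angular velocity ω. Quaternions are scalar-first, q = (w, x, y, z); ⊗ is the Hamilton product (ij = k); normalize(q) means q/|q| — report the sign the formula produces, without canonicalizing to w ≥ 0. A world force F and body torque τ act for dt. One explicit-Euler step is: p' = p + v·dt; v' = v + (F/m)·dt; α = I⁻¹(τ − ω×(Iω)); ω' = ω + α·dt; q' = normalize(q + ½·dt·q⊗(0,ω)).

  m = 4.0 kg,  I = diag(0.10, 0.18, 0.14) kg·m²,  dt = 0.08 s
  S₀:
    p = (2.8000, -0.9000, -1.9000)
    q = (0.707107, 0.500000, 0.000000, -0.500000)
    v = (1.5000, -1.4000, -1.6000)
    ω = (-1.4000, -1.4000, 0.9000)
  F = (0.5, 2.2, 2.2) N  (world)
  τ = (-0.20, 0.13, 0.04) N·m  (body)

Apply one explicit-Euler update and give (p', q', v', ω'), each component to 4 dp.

p' = (2.9200, -1.0120, -2.0280)
q' = (0.7503, 0.4308, -0.0295, -0.5007)
v' = (1.5100, -1.3560, -1.5560)
ω' = (-1.6003, -1.3646, 0.8333)

linear accel F/m = (0.1250, 0.5500, 0.5500)
p' = p + v·dt = (2.9200, -1.0120, -2.0280)
v + (F/m)dt = (1.5100, -1.3560, -1.5560)
(τ − ω×Iω)/I = (-2.5040, 0.4422, -0.8343)
ω + α·dt = (-1.6003, -1.3646, 0.8333)
Hamilton product q⊗(0,ω) = (1.1500000, -1.6899498, -0.7399498, -0.0636037)
q + ½dt·q⊗(0,ω), renormalized = (0.7503, 0.4308, -0.0295, -0.5007)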